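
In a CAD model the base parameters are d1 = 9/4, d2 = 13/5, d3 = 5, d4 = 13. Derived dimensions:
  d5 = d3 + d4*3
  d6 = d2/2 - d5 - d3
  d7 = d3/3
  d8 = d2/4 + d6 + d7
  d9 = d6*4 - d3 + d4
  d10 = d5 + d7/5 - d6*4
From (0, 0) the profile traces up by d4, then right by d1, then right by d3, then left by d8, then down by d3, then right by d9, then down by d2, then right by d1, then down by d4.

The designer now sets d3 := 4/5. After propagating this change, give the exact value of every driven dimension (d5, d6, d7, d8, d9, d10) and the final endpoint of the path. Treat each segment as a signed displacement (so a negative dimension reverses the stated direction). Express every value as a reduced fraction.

Apply edit: d3 := 4/5
  d5 = d3 + d4*3 = 199/5
  d6 = d2/2 - d5 - d3 = -393/10
  d7 = d3/3 = 4/15
  d8 = d2/4 + d6 + d7 = -2303/60
  d9 = d6*4 - d3 + d4 = -145
  d10 = d5 + d7/5 - d6*4 = 14779/75
Walk from origin (0, 0):
  seg 1: up by d4 = 13 → (0, 13)
  seg 2: right by d1 = 9/4 → (9/4, 13)
  seg 3: right by d3 = 4/5 → (61/20, 13)
  seg 4: left by d8 = -2303/60 → (1243/30, 13)
  seg 5: down by d3 = 4/5 → (1243/30, 61/5)
  seg 6: right by d9 = -145 → (-3107/30, 61/5)
  seg 7: down by d2 = 13/5 → (-3107/30, 48/5)
  seg 8: right by d1 = 9/4 → (-6079/60, 48/5)
  seg 9: down by d4 = 13 → (-6079/60, -17/5)

d5 = 199/5
d6 = -393/10
d7 = 4/15
d8 = -2303/60
d9 = -145
d10 = 14779/75
endpoint = (-6079/60, -17/5)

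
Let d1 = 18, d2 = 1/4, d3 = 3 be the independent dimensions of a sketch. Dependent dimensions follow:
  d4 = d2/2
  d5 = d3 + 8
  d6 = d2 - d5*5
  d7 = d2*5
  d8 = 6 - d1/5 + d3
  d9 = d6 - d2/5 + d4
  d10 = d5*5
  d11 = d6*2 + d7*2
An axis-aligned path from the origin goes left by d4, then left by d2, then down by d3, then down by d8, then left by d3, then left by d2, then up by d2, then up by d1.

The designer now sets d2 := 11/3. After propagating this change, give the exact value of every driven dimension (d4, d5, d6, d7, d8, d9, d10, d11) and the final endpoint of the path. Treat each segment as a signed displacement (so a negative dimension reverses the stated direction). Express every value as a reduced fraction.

d4 = 11/6
d5 = 11
d6 = -154/3
d7 = 55/3
d8 = 27/5
d9 = -1507/30
d10 = 55
d11 = -66
endpoint = (-73/6, 199/15)

Apply edit: d2 := 11/3
  d4 = d2/2 = 11/6
  d5 = d3 + 8 = 11
  d6 = d2 - d5*5 = -154/3
  d7 = d2*5 = 55/3
  d8 = 6 - d1/5 + d3 = 27/5
  d9 = d6 - d2/5 + d4 = -1507/30
  d10 = d5*5 = 55
  d11 = d6*2 + d7*2 = -66
Walk from origin (0, 0):
  seg 1: left by d4 = 11/6 → (-11/6, 0)
  seg 2: left by d2 = 11/3 → (-11/2, 0)
  seg 3: down by d3 = 3 → (-11/2, -3)
  seg 4: down by d8 = 27/5 → (-11/2, -42/5)
  seg 5: left by d3 = 3 → (-17/2, -42/5)
  seg 6: left by d2 = 11/3 → (-73/6, -42/5)
  seg 7: up by d2 = 11/3 → (-73/6, -71/15)
  seg 8: up by d1 = 18 → (-73/6, 199/15)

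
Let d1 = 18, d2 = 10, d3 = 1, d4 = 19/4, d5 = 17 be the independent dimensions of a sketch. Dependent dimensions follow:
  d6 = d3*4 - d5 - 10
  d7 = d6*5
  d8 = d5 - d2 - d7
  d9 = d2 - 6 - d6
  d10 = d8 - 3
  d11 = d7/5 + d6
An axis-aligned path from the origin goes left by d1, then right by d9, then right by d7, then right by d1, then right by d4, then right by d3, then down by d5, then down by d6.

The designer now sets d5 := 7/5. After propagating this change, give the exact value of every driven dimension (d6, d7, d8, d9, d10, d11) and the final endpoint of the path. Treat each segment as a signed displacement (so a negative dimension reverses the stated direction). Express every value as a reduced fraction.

Apply edit: d5 := 7/5
  d6 = d3*4 - d5 - 10 = -37/5
  d7 = d6*5 = -37
  d8 = d5 - d2 - d7 = 142/5
  d9 = d2 - 6 - d6 = 57/5
  d10 = d8 - 3 = 127/5
  d11 = d7/5 + d6 = -74/5
Walk from origin (0, 0):
  seg 1: left by d1 = 18 → (-18, 0)
  seg 2: right by d9 = 57/5 → (-33/5, 0)
  seg 3: right by d7 = -37 → (-218/5, 0)
  seg 4: right by d1 = 18 → (-128/5, 0)
  seg 5: right by d4 = 19/4 → (-417/20, 0)
  seg 6: right by d3 = 1 → (-397/20, 0)
  seg 7: down by d5 = 7/5 → (-397/20, -7/5)
  seg 8: down by d6 = -37/5 → (-397/20, 6)

d6 = -37/5
d7 = -37
d8 = 142/5
d9 = 57/5
d10 = 127/5
d11 = -74/5
endpoint = (-397/20, 6)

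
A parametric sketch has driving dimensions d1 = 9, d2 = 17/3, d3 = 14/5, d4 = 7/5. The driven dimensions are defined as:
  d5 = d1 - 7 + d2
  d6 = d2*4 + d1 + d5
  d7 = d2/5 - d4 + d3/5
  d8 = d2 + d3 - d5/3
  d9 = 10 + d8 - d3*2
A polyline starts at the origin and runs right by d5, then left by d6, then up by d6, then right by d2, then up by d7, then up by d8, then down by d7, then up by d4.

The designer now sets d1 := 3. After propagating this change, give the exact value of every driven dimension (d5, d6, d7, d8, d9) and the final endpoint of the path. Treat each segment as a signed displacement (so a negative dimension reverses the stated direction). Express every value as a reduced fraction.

d5 = 5/3
d6 = 82/3
d7 = 22/75
d8 = 356/45
d9 = 554/45
endpoint = (-20, 1649/45)

Apply edit: d1 := 3
  d5 = d1 - 7 + d2 = 5/3
  d6 = d2*4 + d1 + d5 = 82/3
  d7 = d2/5 - d4 + d3/5 = 22/75
  d8 = d2 + d3 - d5/3 = 356/45
  d9 = 10 + d8 - d3*2 = 554/45
Walk from origin (0, 0):
  seg 1: right by d5 = 5/3 → (5/3, 0)
  seg 2: left by d6 = 82/3 → (-77/3, 0)
  seg 3: up by d6 = 82/3 → (-77/3, 82/3)
  seg 4: right by d2 = 17/3 → (-20, 82/3)
  seg 5: up by d7 = 22/75 → (-20, 2072/75)
  seg 6: up by d8 = 356/45 → (-20, 7996/225)
  seg 7: down by d7 = 22/75 → (-20, 1586/45)
  seg 8: up by d4 = 7/5 → (-20, 1649/45)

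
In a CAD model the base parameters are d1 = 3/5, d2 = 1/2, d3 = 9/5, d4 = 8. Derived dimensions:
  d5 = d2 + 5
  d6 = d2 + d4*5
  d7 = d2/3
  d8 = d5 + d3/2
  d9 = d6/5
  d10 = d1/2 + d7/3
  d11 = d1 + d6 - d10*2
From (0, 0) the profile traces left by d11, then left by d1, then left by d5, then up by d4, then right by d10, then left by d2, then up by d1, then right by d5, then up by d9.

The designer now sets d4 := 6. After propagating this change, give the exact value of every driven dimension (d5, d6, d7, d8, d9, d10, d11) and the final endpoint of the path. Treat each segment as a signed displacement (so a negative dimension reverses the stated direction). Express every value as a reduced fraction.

Apply edit: d4 := 6
  d5 = d2 + 5 = 11/2
  d6 = d2 + d4*5 = 61/2
  d7 = d2/3 = 1/6
  d8 = d5 + d3/2 = 32/5
  d9 = d6/5 = 61/10
  d10 = d1/2 + d7/3 = 16/45
  d11 = d1 + d6 - d10*2 = 547/18
Walk from origin (0, 0):
  seg 1: left by d11 = 547/18 → (-547/18, 0)
  seg 2: left by d1 = 3/5 → (-2789/90, 0)
  seg 3: left by d5 = 11/2 → (-1642/45, 0)
  seg 4: up by d4 = 6 → (-1642/45, 6)
  seg 5: right by d10 = 16/45 → (-542/15, 6)
  seg 6: left by d2 = 1/2 → (-1099/30, 6)
  seg 7: up by d1 = 3/5 → (-1099/30, 33/5)
  seg 8: right by d5 = 11/2 → (-467/15, 33/5)
  seg 9: up by d9 = 61/10 → (-467/15, 127/10)

d5 = 11/2
d6 = 61/2
d7 = 1/6
d8 = 32/5
d9 = 61/10
d10 = 16/45
d11 = 547/18
endpoint = (-467/15, 127/10)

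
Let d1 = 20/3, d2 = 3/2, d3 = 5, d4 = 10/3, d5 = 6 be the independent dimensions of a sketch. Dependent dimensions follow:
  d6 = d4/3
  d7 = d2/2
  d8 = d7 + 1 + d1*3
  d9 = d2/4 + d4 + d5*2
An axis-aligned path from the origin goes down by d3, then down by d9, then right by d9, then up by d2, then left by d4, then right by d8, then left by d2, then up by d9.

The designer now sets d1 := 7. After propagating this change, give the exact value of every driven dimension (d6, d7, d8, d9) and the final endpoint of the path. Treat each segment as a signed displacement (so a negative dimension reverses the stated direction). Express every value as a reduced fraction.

d6 = 10/9
d7 = 3/4
d8 = 91/4
d9 = 377/24
endpoint = (269/8, -7/2)

Apply edit: d1 := 7
  d6 = d4/3 = 10/9
  d7 = d2/2 = 3/4
  d8 = d7 + 1 + d1*3 = 91/4
  d9 = d2/4 + d4 + d5*2 = 377/24
Walk from origin (0, 0):
  seg 1: down by d3 = 5 → (0, -5)
  seg 2: down by d9 = 377/24 → (0, -497/24)
  seg 3: right by d9 = 377/24 → (377/24, -497/24)
  seg 4: up by d2 = 3/2 → (377/24, -461/24)
  seg 5: left by d4 = 10/3 → (99/8, -461/24)
  seg 6: right by d8 = 91/4 → (281/8, -461/24)
  seg 7: left by d2 = 3/2 → (269/8, -461/24)
  seg 8: up by d9 = 377/24 → (269/8, -7/2)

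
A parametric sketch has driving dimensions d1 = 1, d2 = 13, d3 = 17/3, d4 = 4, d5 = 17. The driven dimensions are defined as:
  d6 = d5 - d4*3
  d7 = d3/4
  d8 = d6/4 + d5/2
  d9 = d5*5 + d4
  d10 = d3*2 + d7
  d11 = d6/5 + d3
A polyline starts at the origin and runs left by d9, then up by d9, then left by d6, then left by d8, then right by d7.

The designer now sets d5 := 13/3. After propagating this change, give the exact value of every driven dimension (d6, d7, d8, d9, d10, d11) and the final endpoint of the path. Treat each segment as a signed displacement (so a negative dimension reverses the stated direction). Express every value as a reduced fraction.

d6 = -23/3
d7 = 17/12
d8 = 1/4
d9 = 77/3
d10 = 51/4
d11 = 62/15
endpoint = (-101/6, 77/3)

Apply edit: d5 := 13/3
  d6 = d5 - d4*3 = -23/3
  d7 = d3/4 = 17/12
  d8 = d6/4 + d5/2 = 1/4
  d9 = d5*5 + d4 = 77/3
  d10 = d3*2 + d7 = 51/4
  d11 = d6/5 + d3 = 62/15
Walk from origin (0, 0):
  seg 1: left by d9 = 77/3 → (-77/3, 0)
  seg 2: up by d9 = 77/3 → (-77/3, 77/3)
  seg 3: left by d6 = -23/3 → (-18, 77/3)
  seg 4: left by d8 = 1/4 → (-73/4, 77/3)
  seg 5: right by d7 = 17/12 → (-101/6, 77/3)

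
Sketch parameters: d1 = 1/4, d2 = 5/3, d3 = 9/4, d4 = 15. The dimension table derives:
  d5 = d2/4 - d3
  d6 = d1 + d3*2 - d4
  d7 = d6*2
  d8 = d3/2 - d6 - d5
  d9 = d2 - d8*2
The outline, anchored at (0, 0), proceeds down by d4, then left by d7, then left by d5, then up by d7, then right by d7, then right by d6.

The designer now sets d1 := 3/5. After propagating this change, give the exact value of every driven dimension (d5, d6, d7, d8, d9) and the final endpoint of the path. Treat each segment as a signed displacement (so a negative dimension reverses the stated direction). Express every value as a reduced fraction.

d5 = -11/6
d6 = -99/10
d7 = -99/5
d8 = 1543/120
d9 = -481/20
endpoint = (-121/15, -174/5)

Apply edit: d1 := 3/5
  d5 = d2/4 - d3 = -11/6
  d6 = d1 + d3*2 - d4 = -99/10
  d7 = d6*2 = -99/5
  d8 = d3/2 - d6 - d5 = 1543/120
  d9 = d2 - d8*2 = -481/20
Walk from origin (0, 0):
  seg 1: down by d4 = 15 → (0, -15)
  seg 2: left by d7 = -99/5 → (99/5, -15)
  seg 3: left by d5 = -11/6 → (649/30, -15)
  seg 4: up by d7 = -99/5 → (649/30, -174/5)
  seg 5: right by d7 = -99/5 → (11/6, -174/5)
  seg 6: right by d6 = -99/10 → (-121/15, -174/5)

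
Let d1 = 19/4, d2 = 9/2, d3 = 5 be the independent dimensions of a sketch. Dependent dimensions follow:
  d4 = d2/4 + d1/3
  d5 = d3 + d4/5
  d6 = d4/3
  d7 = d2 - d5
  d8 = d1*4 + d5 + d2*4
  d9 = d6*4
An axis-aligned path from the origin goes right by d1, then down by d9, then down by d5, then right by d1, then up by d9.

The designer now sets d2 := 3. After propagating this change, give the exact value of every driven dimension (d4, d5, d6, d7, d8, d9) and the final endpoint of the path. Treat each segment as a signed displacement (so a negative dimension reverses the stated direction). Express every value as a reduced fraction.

d4 = 7/3
d5 = 82/15
d6 = 7/9
d7 = -37/15
d8 = 547/15
d9 = 28/9
endpoint = (19/2, -82/15)

Apply edit: d2 := 3
  d4 = d2/4 + d1/3 = 7/3
  d5 = d3 + d4/5 = 82/15
  d6 = d4/3 = 7/9
  d7 = d2 - d5 = -37/15
  d8 = d1*4 + d5 + d2*4 = 547/15
  d9 = d6*4 = 28/9
Walk from origin (0, 0):
  seg 1: right by d1 = 19/4 → (19/4, 0)
  seg 2: down by d9 = 28/9 → (19/4, -28/9)
  seg 3: down by d5 = 82/15 → (19/4, -386/45)
  seg 4: right by d1 = 19/4 → (19/2, -386/45)
  seg 5: up by d9 = 28/9 → (19/2, -82/15)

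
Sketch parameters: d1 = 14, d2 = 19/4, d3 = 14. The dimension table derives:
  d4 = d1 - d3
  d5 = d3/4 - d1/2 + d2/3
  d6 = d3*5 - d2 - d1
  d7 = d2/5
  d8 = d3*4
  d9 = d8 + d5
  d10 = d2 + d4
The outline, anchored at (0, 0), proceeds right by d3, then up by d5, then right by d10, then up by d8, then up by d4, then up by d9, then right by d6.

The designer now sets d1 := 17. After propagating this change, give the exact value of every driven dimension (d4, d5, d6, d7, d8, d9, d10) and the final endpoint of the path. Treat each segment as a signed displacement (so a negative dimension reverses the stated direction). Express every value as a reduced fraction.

d4 = 3
d5 = -41/12
d6 = 193/4
d7 = 19/20
d8 = 56
d9 = 631/12
d10 = 31/4
endpoint = (70, 649/6)

Apply edit: d1 := 17
  d4 = d1 - d3 = 3
  d5 = d3/4 - d1/2 + d2/3 = -41/12
  d6 = d3*5 - d2 - d1 = 193/4
  d7 = d2/5 = 19/20
  d8 = d3*4 = 56
  d9 = d8 + d5 = 631/12
  d10 = d2 + d4 = 31/4
Walk from origin (0, 0):
  seg 1: right by d3 = 14 → (14, 0)
  seg 2: up by d5 = -41/12 → (14, -41/12)
  seg 3: right by d10 = 31/4 → (87/4, -41/12)
  seg 4: up by d8 = 56 → (87/4, 631/12)
  seg 5: up by d4 = 3 → (87/4, 667/12)
  seg 6: up by d9 = 631/12 → (87/4, 649/6)
  seg 7: right by d6 = 193/4 → (70, 649/6)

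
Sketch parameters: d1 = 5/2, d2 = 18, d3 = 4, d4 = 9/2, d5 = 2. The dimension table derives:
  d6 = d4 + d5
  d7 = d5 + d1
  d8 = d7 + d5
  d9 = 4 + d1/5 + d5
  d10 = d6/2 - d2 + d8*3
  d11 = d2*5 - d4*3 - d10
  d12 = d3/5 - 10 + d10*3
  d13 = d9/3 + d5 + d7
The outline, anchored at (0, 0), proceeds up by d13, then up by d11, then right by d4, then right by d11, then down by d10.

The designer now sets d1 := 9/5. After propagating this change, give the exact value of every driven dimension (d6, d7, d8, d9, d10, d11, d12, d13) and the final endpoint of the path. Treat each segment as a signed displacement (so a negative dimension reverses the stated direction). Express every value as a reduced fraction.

Apply edit: d1 := 9/5
  d6 = d4 + d5 = 13/2
  d7 = d5 + d1 = 19/5
  d8 = d7 + d5 = 29/5
  d9 = 4 + d1/5 + d5 = 159/25
  d10 = d6/2 - d2 + d8*3 = 53/20
  d11 = d2*5 - d4*3 - d10 = 1477/20
  d12 = d3/5 - 10 + d10*3 = -5/4
  d13 = d9/3 + d5 + d7 = 198/25
Walk from origin (0, 0):
  seg 1: up by d13 = 198/25 → (0, 198/25)
  seg 2: up by d11 = 1477/20 → (0, 8177/100)
  seg 3: right by d4 = 9/2 → (9/2, 8177/100)
  seg 4: right by d11 = 1477/20 → (1567/20, 8177/100)
  seg 5: down by d10 = 53/20 → (1567/20, 1978/25)

d6 = 13/2
d7 = 19/5
d8 = 29/5
d9 = 159/25
d10 = 53/20
d11 = 1477/20
d12 = -5/4
d13 = 198/25
endpoint = (1567/20, 1978/25)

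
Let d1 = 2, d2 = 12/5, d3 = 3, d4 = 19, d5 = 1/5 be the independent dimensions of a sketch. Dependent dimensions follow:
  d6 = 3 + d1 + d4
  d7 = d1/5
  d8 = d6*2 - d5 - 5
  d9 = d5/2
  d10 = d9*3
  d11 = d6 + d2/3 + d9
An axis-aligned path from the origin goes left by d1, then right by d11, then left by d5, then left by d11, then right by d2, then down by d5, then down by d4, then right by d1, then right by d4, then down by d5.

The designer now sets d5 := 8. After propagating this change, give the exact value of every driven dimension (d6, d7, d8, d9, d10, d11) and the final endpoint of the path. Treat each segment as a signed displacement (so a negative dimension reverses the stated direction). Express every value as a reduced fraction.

Apply edit: d5 := 8
  d6 = 3 + d1 + d4 = 24
  d7 = d1/5 = 2/5
  d8 = d6*2 - d5 - 5 = 35
  d9 = d5/2 = 4
  d10 = d9*3 = 12
  d11 = d6 + d2/3 + d9 = 144/5
Walk from origin (0, 0):
  seg 1: left by d1 = 2 → (-2, 0)
  seg 2: right by d11 = 144/5 → (134/5, 0)
  seg 3: left by d5 = 8 → (94/5, 0)
  seg 4: left by d11 = 144/5 → (-10, 0)
  seg 5: right by d2 = 12/5 → (-38/5, 0)
  seg 6: down by d5 = 8 → (-38/5, -8)
  seg 7: down by d4 = 19 → (-38/5, -27)
  seg 8: right by d1 = 2 → (-28/5, -27)
  seg 9: right by d4 = 19 → (67/5, -27)
  seg 10: down by d5 = 8 → (67/5, -35)

d6 = 24
d7 = 2/5
d8 = 35
d9 = 4
d10 = 12
d11 = 144/5
endpoint = (67/5, -35)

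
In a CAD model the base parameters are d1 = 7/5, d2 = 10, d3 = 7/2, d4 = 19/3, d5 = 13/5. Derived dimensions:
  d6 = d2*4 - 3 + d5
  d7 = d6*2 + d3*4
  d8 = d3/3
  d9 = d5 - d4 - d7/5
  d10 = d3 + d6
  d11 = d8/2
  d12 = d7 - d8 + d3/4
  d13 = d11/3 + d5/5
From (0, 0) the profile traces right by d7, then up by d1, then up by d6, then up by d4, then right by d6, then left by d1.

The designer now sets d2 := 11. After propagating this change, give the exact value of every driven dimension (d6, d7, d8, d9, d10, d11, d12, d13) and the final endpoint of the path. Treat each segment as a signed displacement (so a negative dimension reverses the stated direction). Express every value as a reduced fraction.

Apply edit: d2 := 11
  d6 = d2*4 - 3 + d5 = 218/5
  d7 = d6*2 + d3*4 = 506/5
  d8 = d3/3 = 7/6
  d9 = d5 - d4 - d7/5 = -1798/75
  d10 = d3 + d6 = 471/10
  d11 = d8/2 = 7/12
  d12 = d7 - d8 + d3/4 = 12109/120
  d13 = d11/3 + d5/5 = 643/900
Walk from origin (0, 0):
  seg 1: right by d7 = 506/5 → (506/5, 0)
  seg 2: up by d1 = 7/5 → (506/5, 7/5)
  seg 3: up by d6 = 218/5 → (506/5, 45)
  seg 4: up by d4 = 19/3 → (506/5, 154/3)
  seg 5: right by d6 = 218/5 → (724/5, 154/3)
  seg 6: left by d1 = 7/5 → (717/5, 154/3)

d6 = 218/5
d7 = 506/5
d8 = 7/6
d9 = -1798/75
d10 = 471/10
d11 = 7/12
d12 = 12109/120
d13 = 643/900
endpoint = (717/5, 154/3)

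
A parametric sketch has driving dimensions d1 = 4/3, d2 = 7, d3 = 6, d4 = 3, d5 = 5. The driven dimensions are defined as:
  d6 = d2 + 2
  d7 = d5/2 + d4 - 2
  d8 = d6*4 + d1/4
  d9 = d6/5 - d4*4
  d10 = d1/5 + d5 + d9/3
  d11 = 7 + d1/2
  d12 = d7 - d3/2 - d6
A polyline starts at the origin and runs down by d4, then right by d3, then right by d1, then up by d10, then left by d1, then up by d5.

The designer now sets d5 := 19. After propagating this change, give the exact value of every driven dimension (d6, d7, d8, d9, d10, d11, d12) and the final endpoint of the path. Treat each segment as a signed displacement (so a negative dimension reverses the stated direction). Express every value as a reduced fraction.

Apply edit: d5 := 19
  d6 = d2 + 2 = 9
  d7 = d5/2 + d4 - 2 = 21/2
  d8 = d6*4 + d1/4 = 109/3
  d9 = d6/5 - d4*4 = -51/5
  d10 = d1/5 + d5 + d9/3 = 238/15
  d11 = 7 + d1/2 = 23/3
  d12 = d7 - d3/2 - d6 = -3/2
Walk from origin (0, 0):
  seg 1: down by d4 = 3 → (0, -3)
  seg 2: right by d3 = 6 → (6, -3)
  seg 3: right by d1 = 4/3 → (22/3, -3)
  seg 4: up by d10 = 238/15 → (22/3, 193/15)
  seg 5: left by d1 = 4/3 → (6, 193/15)
  seg 6: up by d5 = 19 → (6, 478/15)

d6 = 9
d7 = 21/2
d8 = 109/3
d9 = -51/5
d10 = 238/15
d11 = 23/3
d12 = -3/2
endpoint = (6, 478/15)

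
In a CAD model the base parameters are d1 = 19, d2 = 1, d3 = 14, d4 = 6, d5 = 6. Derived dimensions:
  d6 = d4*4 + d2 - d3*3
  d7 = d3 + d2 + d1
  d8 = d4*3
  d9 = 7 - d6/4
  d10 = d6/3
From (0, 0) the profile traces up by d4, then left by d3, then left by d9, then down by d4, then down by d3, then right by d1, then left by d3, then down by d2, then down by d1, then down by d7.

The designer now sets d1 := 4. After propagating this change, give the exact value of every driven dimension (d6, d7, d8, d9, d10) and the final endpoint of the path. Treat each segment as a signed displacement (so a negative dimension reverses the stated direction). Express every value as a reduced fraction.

Apply edit: d1 := 4
  d6 = d4*4 + d2 - d3*3 = -17
  d7 = d3 + d2 + d1 = 19
  d8 = d4*3 = 18
  d9 = 7 - d6/4 = 45/4
  d10 = d6/3 = -17/3
Walk from origin (0, 0):
  seg 1: up by d4 = 6 → (0, 6)
  seg 2: left by d3 = 14 → (-14, 6)
  seg 3: left by d9 = 45/4 → (-101/4, 6)
  seg 4: down by d4 = 6 → (-101/4, 0)
  seg 5: down by d3 = 14 → (-101/4, -14)
  seg 6: right by d1 = 4 → (-85/4, -14)
  seg 7: left by d3 = 14 → (-141/4, -14)
  seg 8: down by d2 = 1 → (-141/4, -15)
  seg 9: down by d1 = 4 → (-141/4, -19)
  seg 10: down by d7 = 19 → (-141/4, -38)

d6 = -17
d7 = 19
d8 = 18
d9 = 45/4
d10 = -17/3
endpoint = (-141/4, -38)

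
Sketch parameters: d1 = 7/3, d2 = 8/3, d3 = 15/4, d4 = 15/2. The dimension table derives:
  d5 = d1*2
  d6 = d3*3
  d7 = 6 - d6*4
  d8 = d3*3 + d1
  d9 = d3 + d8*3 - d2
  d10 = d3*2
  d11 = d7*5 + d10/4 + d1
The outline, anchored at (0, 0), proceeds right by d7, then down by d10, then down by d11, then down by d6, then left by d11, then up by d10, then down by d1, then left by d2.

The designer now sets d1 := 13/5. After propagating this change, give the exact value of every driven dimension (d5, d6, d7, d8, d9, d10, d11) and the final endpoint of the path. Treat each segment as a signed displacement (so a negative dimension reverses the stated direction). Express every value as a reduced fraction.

Apply edit: d1 := 13/5
  d5 = d1*2 = 26/5
  d6 = d3*3 = 45/4
  d7 = 6 - d6*4 = -39
  d8 = d3*3 + d1 = 277/20
  d9 = d3 + d8*3 - d2 = 1279/30
  d10 = d3*2 = 15/2
  d11 = d7*5 + d10/4 + d1 = -7621/40
Walk from origin (0, 0):
  seg 1: right by d7 = -39 → (-39, 0)
  seg 2: down by d10 = 15/2 → (-39, -15/2)
  seg 3: down by d11 = -7621/40 → (-39, 7321/40)
  seg 4: down by d6 = 45/4 → (-39, 6871/40)
  seg 5: left by d11 = -7621/40 → (6061/40, 6871/40)
  seg 6: up by d10 = 15/2 → (6061/40, 7171/40)
  seg 7: down by d1 = 13/5 → (6061/40, 7067/40)
  seg 8: left by d2 = 8/3 → (17863/120, 7067/40)

d5 = 26/5
d6 = 45/4
d7 = -39
d8 = 277/20
d9 = 1279/30
d10 = 15/2
d11 = -7621/40
endpoint = (17863/120, 7067/40)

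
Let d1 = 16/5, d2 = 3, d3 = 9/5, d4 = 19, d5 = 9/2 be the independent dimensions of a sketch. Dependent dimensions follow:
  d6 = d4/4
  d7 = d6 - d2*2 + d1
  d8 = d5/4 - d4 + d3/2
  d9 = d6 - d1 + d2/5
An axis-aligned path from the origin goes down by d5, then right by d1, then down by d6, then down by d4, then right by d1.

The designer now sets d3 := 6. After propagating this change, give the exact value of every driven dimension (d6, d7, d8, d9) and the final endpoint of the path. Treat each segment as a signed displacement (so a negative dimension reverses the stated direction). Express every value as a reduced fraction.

Apply edit: d3 := 6
  d6 = d4/4 = 19/4
  d7 = d6 - d2*2 + d1 = 39/20
  d8 = d5/4 - d4 + d3/2 = -119/8
  d9 = d6 - d1 + d2/5 = 43/20
Walk from origin (0, 0):
  seg 1: down by d5 = 9/2 → (0, -9/2)
  seg 2: right by d1 = 16/5 → (16/5, -9/2)
  seg 3: down by d6 = 19/4 → (16/5, -37/4)
  seg 4: down by d4 = 19 → (16/5, -113/4)
  seg 5: right by d1 = 16/5 → (32/5, -113/4)

d6 = 19/4
d7 = 39/20
d8 = -119/8
d9 = 43/20
endpoint = (32/5, -113/4)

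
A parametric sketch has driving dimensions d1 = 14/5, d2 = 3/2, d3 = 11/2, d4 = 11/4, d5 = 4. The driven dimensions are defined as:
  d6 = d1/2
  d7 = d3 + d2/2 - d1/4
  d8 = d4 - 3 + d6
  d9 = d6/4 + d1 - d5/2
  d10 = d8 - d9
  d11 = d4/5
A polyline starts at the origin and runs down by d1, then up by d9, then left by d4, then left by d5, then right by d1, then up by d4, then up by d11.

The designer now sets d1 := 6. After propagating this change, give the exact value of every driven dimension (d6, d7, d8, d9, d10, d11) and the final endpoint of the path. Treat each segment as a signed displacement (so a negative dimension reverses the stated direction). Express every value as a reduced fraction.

d6 = 3
d7 = 19/4
d8 = 11/4
d9 = 19/4
d10 = -2
d11 = 11/20
endpoint = (-3/4, 41/20)

Apply edit: d1 := 6
  d6 = d1/2 = 3
  d7 = d3 + d2/2 - d1/4 = 19/4
  d8 = d4 - 3 + d6 = 11/4
  d9 = d6/4 + d1 - d5/2 = 19/4
  d10 = d8 - d9 = -2
  d11 = d4/5 = 11/20
Walk from origin (0, 0):
  seg 1: down by d1 = 6 → (0, -6)
  seg 2: up by d9 = 19/4 → (0, -5/4)
  seg 3: left by d4 = 11/4 → (-11/4, -5/4)
  seg 4: left by d5 = 4 → (-27/4, -5/4)
  seg 5: right by d1 = 6 → (-3/4, -5/4)
  seg 6: up by d4 = 11/4 → (-3/4, 3/2)
  seg 7: up by d11 = 11/20 → (-3/4, 41/20)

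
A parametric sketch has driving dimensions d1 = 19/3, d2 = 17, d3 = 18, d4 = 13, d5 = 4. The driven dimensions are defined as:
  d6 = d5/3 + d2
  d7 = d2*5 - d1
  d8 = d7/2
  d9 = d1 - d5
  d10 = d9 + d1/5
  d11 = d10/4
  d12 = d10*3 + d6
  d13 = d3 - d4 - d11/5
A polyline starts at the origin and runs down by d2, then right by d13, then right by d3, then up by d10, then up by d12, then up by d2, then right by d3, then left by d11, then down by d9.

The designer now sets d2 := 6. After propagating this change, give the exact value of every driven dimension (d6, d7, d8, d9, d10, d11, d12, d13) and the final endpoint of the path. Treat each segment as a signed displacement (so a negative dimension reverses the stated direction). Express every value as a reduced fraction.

d6 = 22/3
d7 = 71/3
d8 = 71/6
d9 = 7/3
d10 = 18/5
d11 = 9/10
d12 = 272/15
d13 = 241/50
endpoint = (998/25, 97/5)

Apply edit: d2 := 6
  d6 = d5/3 + d2 = 22/3
  d7 = d2*5 - d1 = 71/3
  d8 = d7/2 = 71/6
  d9 = d1 - d5 = 7/3
  d10 = d9 + d1/5 = 18/5
  d11 = d10/4 = 9/10
  d12 = d10*3 + d6 = 272/15
  d13 = d3 - d4 - d11/5 = 241/50
Walk from origin (0, 0):
  seg 1: down by d2 = 6 → (0, -6)
  seg 2: right by d13 = 241/50 → (241/50, -6)
  seg 3: right by d3 = 18 → (1141/50, -6)
  seg 4: up by d10 = 18/5 → (1141/50, -12/5)
  seg 5: up by d12 = 272/15 → (1141/50, 236/15)
  seg 6: up by d2 = 6 → (1141/50, 326/15)
  seg 7: right by d3 = 18 → (2041/50, 326/15)
  seg 8: left by d11 = 9/10 → (998/25, 326/15)
  seg 9: down by d9 = 7/3 → (998/25, 97/5)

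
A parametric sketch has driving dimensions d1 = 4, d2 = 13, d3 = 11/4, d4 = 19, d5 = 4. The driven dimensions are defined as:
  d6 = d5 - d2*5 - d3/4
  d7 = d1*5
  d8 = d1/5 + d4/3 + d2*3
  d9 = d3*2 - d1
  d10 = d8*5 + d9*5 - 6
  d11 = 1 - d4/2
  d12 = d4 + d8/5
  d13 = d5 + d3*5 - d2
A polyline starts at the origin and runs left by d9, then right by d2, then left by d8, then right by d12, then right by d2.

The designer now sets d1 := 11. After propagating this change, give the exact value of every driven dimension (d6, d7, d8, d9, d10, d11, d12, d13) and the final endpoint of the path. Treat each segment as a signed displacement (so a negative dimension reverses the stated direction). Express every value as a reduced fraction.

d6 = -987/16
d7 = 55
d8 = 713/15
d9 = -11/2
d10 = 1225/6
d11 = -17/2
d12 = 2138/75
d13 = 19/4
endpoint = (1871/150, 0)

Apply edit: d1 := 11
  d6 = d5 - d2*5 - d3/4 = -987/16
  d7 = d1*5 = 55
  d8 = d1/5 + d4/3 + d2*3 = 713/15
  d9 = d3*2 - d1 = -11/2
  d10 = d8*5 + d9*5 - 6 = 1225/6
  d11 = 1 - d4/2 = -17/2
  d12 = d4 + d8/5 = 2138/75
  d13 = d5 + d3*5 - d2 = 19/4
Walk from origin (0, 0):
  seg 1: left by d9 = -11/2 → (11/2, 0)
  seg 2: right by d2 = 13 → (37/2, 0)
  seg 3: left by d8 = 713/15 → (-871/30, 0)
  seg 4: right by d12 = 2138/75 → (-79/150, 0)
  seg 5: right by d2 = 13 → (1871/150, 0)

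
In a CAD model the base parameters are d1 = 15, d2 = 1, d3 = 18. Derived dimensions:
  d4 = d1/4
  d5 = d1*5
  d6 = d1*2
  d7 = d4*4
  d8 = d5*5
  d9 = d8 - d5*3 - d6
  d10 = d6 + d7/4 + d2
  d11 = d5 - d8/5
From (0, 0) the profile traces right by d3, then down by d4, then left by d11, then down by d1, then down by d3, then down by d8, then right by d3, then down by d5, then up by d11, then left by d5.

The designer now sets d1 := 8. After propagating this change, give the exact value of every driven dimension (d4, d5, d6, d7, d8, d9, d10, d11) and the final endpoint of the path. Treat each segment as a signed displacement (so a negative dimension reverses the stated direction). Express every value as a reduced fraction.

d4 = 2
d5 = 40
d6 = 16
d7 = 8
d8 = 200
d9 = 64
d10 = 19
d11 = 0
endpoint = (-4, -268)

Apply edit: d1 := 8
  d4 = d1/4 = 2
  d5 = d1*5 = 40
  d6 = d1*2 = 16
  d7 = d4*4 = 8
  d8 = d5*5 = 200
  d9 = d8 - d5*3 - d6 = 64
  d10 = d6 + d7/4 + d2 = 19
  d11 = d5 - d8/5 = 0
Walk from origin (0, 0):
  seg 1: right by d3 = 18 → (18, 0)
  seg 2: down by d4 = 2 → (18, -2)
  seg 3: left by d11 = 0 → (18, -2)
  seg 4: down by d1 = 8 → (18, -10)
  seg 5: down by d3 = 18 → (18, -28)
  seg 6: down by d8 = 200 → (18, -228)
  seg 7: right by d3 = 18 → (36, -228)
  seg 8: down by d5 = 40 → (36, -268)
  seg 9: up by d11 = 0 → (36, -268)
  seg 10: left by d5 = 40 → (-4, -268)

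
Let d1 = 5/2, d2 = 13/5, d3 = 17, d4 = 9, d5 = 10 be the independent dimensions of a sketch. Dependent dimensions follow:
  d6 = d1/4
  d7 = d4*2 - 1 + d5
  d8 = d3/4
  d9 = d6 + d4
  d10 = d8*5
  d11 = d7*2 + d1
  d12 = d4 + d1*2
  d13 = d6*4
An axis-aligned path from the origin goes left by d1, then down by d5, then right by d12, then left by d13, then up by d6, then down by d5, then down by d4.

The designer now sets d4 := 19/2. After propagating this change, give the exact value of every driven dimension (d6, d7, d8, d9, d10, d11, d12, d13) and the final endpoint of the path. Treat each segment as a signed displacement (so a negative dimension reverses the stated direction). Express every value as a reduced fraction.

d6 = 5/8
d7 = 28
d8 = 17/4
d9 = 81/8
d10 = 85/4
d11 = 117/2
d12 = 29/2
d13 = 5/2
endpoint = (19/2, -231/8)

Apply edit: d4 := 19/2
  d6 = d1/4 = 5/8
  d7 = d4*2 - 1 + d5 = 28
  d8 = d3/4 = 17/4
  d9 = d6 + d4 = 81/8
  d10 = d8*5 = 85/4
  d11 = d7*2 + d1 = 117/2
  d12 = d4 + d1*2 = 29/2
  d13 = d6*4 = 5/2
Walk from origin (0, 0):
  seg 1: left by d1 = 5/2 → (-5/2, 0)
  seg 2: down by d5 = 10 → (-5/2, -10)
  seg 3: right by d12 = 29/2 → (12, -10)
  seg 4: left by d13 = 5/2 → (19/2, -10)
  seg 5: up by d6 = 5/8 → (19/2, -75/8)
  seg 6: down by d5 = 10 → (19/2, -155/8)
  seg 7: down by d4 = 19/2 → (19/2, -231/8)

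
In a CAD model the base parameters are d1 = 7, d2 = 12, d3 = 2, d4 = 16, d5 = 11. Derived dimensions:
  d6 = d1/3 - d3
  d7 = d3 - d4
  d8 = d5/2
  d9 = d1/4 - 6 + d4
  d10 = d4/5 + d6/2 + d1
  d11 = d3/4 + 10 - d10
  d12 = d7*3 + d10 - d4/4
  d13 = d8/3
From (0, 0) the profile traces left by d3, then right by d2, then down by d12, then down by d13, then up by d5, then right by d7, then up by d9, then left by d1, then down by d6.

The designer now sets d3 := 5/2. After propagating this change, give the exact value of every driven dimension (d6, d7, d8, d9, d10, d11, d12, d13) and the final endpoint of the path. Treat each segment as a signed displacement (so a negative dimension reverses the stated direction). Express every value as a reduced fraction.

Apply edit: d3 := 5/2
  d6 = d1/3 - d3 = -1/6
  d7 = d3 - d4 = -27/2
  d8 = d5/2 = 11/2
  d9 = d1/4 - 6 + d4 = 47/4
  d10 = d4/5 + d6/2 + d1 = 607/60
  d11 = d3/4 + 10 - d10 = 61/120
  d12 = d7*3 + d10 - d4/4 = -2063/60
  d13 = d8/3 = 11/6
Walk from origin (0, 0):
  seg 1: left by d3 = 5/2 → (-5/2, 0)
  seg 2: right by d2 = 12 → (19/2, 0)
  seg 3: down by d12 = -2063/60 → (19/2, 2063/60)
  seg 4: down by d13 = 11/6 → (19/2, 651/20)
  seg 5: up by d5 = 11 → (19/2, 871/20)
  seg 6: right by d7 = -27/2 → (-4, 871/20)
  seg 7: up by d9 = 47/4 → (-4, 553/10)
  seg 8: left by d1 = 7 → (-11, 553/10)
  seg 9: down by d6 = -1/6 → (-11, 832/15)

d6 = -1/6
d7 = -27/2
d8 = 11/2
d9 = 47/4
d10 = 607/60
d11 = 61/120
d12 = -2063/60
d13 = 11/6
endpoint = (-11, 832/15)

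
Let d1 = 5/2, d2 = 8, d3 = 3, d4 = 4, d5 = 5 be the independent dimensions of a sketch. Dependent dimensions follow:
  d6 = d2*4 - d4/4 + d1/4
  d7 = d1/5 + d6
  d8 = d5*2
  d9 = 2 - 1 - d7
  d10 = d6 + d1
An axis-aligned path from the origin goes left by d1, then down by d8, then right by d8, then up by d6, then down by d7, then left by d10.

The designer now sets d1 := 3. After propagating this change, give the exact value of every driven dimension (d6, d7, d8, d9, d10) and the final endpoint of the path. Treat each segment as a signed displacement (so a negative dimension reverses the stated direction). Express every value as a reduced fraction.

d6 = 127/4
d7 = 647/20
d8 = 10
d9 = -627/20
d10 = 139/4
endpoint = (-111/4, -53/5)

Apply edit: d1 := 3
  d6 = d2*4 - d4/4 + d1/4 = 127/4
  d7 = d1/5 + d6 = 647/20
  d8 = d5*2 = 10
  d9 = 2 - 1 - d7 = -627/20
  d10 = d6 + d1 = 139/4
Walk from origin (0, 0):
  seg 1: left by d1 = 3 → (-3, 0)
  seg 2: down by d8 = 10 → (-3, -10)
  seg 3: right by d8 = 10 → (7, -10)
  seg 4: up by d6 = 127/4 → (7, 87/4)
  seg 5: down by d7 = 647/20 → (7, -53/5)
  seg 6: left by d10 = 139/4 → (-111/4, -53/5)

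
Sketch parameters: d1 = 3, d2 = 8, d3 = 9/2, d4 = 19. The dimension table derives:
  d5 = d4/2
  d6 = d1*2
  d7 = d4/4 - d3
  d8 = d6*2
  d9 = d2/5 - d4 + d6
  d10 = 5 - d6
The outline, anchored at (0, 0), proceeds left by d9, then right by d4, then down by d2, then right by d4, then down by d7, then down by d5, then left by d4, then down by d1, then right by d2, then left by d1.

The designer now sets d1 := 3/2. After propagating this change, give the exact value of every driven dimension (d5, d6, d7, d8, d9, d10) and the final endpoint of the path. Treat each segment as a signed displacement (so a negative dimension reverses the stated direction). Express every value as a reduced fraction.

Apply edit: d1 := 3/2
  d5 = d4/2 = 19/2
  d6 = d1*2 = 3
  d7 = d4/4 - d3 = 1/4
  d8 = d6*2 = 6
  d9 = d2/5 - d4 + d6 = -72/5
  d10 = 5 - d6 = 2
Walk from origin (0, 0):
  seg 1: left by d9 = -72/5 → (72/5, 0)
  seg 2: right by d4 = 19 → (167/5, 0)
  seg 3: down by d2 = 8 → (167/5, -8)
  seg 4: right by d4 = 19 → (262/5, -8)
  seg 5: down by d7 = 1/4 → (262/5, -33/4)
  seg 6: down by d5 = 19/2 → (262/5, -71/4)
  seg 7: left by d4 = 19 → (167/5, -71/4)
  seg 8: down by d1 = 3/2 → (167/5, -77/4)
  seg 9: right by d2 = 8 → (207/5, -77/4)
  seg 10: left by d1 = 3/2 → (399/10, -77/4)

d5 = 19/2
d6 = 3
d7 = 1/4
d8 = 6
d9 = -72/5
d10 = 2
endpoint = (399/10, -77/4)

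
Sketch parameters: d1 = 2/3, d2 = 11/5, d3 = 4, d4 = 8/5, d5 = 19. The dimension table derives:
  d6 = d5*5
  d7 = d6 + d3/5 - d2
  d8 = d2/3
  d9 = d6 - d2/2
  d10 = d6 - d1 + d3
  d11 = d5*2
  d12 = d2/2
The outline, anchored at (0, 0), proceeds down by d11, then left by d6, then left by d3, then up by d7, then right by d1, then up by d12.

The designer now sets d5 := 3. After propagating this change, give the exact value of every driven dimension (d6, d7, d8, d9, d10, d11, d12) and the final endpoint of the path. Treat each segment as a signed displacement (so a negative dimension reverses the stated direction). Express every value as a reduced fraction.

d6 = 15
d7 = 68/5
d8 = 11/15
d9 = 139/10
d10 = 55/3
d11 = 6
d12 = 11/10
endpoint = (-55/3, 87/10)

Apply edit: d5 := 3
  d6 = d5*5 = 15
  d7 = d6 + d3/5 - d2 = 68/5
  d8 = d2/3 = 11/15
  d9 = d6 - d2/2 = 139/10
  d10 = d6 - d1 + d3 = 55/3
  d11 = d5*2 = 6
  d12 = d2/2 = 11/10
Walk from origin (0, 0):
  seg 1: down by d11 = 6 → (0, -6)
  seg 2: left by d6 = 15 → (-15, -6)
  seg 3: left by d3 = 4 → (-19, -6)
  seg 4: up by d7 = 68/5 → (-19, 38/5)
  seg 5: right by d1 = 2/3 → (-55/3, 38/5)
  seg 6: up by d12 = 11/10 → (-55/3, 87/10)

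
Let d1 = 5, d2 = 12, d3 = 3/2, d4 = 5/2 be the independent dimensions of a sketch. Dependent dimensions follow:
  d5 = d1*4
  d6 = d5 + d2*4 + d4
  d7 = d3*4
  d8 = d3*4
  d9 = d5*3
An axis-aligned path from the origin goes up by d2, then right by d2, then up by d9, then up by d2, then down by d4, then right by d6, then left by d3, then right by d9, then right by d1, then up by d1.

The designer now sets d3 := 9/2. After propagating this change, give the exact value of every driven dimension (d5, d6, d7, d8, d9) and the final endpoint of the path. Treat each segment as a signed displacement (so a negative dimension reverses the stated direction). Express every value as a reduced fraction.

Apply edit: d3 := 9/2
  d5 = d1*4 = 20
  d6 = d5 + d2*4 + d4 = 141/2
  d7 = d3*4 = 18
  d8 = d3*4 = 18
  d9 = d5*3 = 60
Walk from origin (0, 0):
  seg 1: up by d2 = 12 → (0, 12)
  seg 2: right by d2 = 12 → (12, 12)
  seg 3: up by d9 = 60 → (12, 72)
  seg 4: up by d2 = 12 → (12, 84)
  seg 5: down by d4 = 5/2 → (12, 163/2)
  seg 6: right by d6 = 141/2 → (165/2, 163/2)
  seg 7: left by d3 = 9/2 → (78, 163/2)
  seg 8: right by d9 = 60 → (138, 163/2)
  seg 9: right by d1 = 5 → (143, 163/2)
  seg 10: up by d1 = 5 → (143, 173/2)

d5 = 20
d6 = 141/2
d7 = 18
d8 = 18
d9 = 60
endpoint = (143, 173/2)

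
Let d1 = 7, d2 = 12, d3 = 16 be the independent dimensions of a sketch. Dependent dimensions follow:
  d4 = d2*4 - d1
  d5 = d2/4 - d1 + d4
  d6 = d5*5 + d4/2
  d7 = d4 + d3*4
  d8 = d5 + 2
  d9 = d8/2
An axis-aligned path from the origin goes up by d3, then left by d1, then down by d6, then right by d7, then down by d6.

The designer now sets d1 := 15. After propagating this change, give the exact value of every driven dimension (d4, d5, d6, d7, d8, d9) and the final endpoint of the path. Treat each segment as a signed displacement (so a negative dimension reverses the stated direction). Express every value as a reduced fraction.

Apply edit: d1 := 15
  d4 = d2*4 - d1 = 33
  d5 = d2/4 - d1 + d4 = 21
  d6 = d5*5 + d4/2 = 243/2
  d7 = d4 + d3*4 = 97
  d8 = d5 + 2 = 23
  d9 = d8/2 = 23/2
Walk from origin (0, 0):
  seg 1: up by d3 = 16 → (0, 16)
  seg 2: left by d1 = 15 → (-15, 16)
  seg 3: down by d6 = 243/2 → (-15, -211/2)
  seg 4: right by d7 = 97 → (82, -211/2)
  seg 5: down by d6 = 243/2 → (82, -227)

d4 = 33
d5 = 21
d6 = 243/2
d7 = 97
d8 = 23
d9 = 23/2
endpoint = (82, -227)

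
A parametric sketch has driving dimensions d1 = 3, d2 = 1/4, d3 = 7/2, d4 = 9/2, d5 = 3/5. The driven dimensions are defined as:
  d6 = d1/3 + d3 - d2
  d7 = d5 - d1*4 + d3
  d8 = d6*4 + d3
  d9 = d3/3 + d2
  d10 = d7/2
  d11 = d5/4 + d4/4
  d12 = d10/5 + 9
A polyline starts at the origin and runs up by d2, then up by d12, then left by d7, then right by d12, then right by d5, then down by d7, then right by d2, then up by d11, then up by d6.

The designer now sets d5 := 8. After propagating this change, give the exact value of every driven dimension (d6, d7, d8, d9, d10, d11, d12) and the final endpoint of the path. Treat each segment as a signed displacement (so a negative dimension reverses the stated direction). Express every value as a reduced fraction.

d6 = 17/4
d7 = -1/2
d8 = 41/2
d9 = 17/12
d10 = -1/4
d11 = 25/8
d12 = 179/20
endpoint = (177/10, 683/40)

Apply edit: d5 := 8
  d6 = d1/3 + d3 - d2 = 17/4
  d7 = d5 - d1*4 + d3 = -1/2
  d8 = d6*4 + d3 = 41/2
  d9 = d3/3 + d2 = 17/12
  d10 = d7/2 = -1/4
  d11 = d5/4 + d4/4 = 25/8
  d12 = d10/5 + 9 = 179/20
Walk from origin (0, 0):
  seg 1: up by d2 = 1/4 → (0, 1/4)
  seg 2: up by d12 = 179/20 → (0, 46/5)
  seg 3: left by d7 = -1/2 → (1/2, 46/5)
  seg 4: right by d12 = 179/20 → (189/20, 46/5)
  seg 5: right by d5 = 8 → (349/20, 46/5)
  seg 6: down by d7 = -1/2 → (349/20, 97/10)
  seg 7: right by d2 = 1/4 → (177/10, 97/10)
  seg 8: up by d11 = 25/8 → (177/10, 513/40)
  seg 9: up by d6 = 17/4 → (177/10, 683/40)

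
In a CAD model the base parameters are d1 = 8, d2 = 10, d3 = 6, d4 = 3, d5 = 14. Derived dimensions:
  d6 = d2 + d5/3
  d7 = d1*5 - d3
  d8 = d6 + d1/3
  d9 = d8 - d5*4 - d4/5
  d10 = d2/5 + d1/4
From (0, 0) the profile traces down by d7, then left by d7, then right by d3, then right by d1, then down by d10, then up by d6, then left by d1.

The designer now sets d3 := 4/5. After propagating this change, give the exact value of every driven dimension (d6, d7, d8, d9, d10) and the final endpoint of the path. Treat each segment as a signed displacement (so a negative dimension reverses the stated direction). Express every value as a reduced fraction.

d6 = 44/3
d7 = 196/5
d8 = 52/3
d9 = -589/15
d10 = 4
endpoint = (-192/5, -428/15)

Apply edit: d3 := 4/5
  d6 = d2 + d5/3 = 44/3
  d7 = d1*5 - d3 = 196/5
  d8 = d6 + d1/3 = 52/3
  d9 = d8 - d5*4 - d4/5 = -589/15
  d10 = d2/5 + d1/4 = 4
Walk from origin (0, 0):
  seg 1: down by d7 = 196/5 → (0, -196/5)
  seg 2: left by d7 = 196/5 → (-196/5, -196/5)
  seg 3: right by d3 = 4/5 → (-192/5, -196/5)
  seg 4: right by d1 = 8 → (-152/5, -196/5)
  seg 5: down by d10 = 4 → (-152/5, -216/5)
  seg 6: up by d6 = 44/3 → (-152/5, -428/15)
  seg 7: left by d1 = 8 → (-192/5, -428/15)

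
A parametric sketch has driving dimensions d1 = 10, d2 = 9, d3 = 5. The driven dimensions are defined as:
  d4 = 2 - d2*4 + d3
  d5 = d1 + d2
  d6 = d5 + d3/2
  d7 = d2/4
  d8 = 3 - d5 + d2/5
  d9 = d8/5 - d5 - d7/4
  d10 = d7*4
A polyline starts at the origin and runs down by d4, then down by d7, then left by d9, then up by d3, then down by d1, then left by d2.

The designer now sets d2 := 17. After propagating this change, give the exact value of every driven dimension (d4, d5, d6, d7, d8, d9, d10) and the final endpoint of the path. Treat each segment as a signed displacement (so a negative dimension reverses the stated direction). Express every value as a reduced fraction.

Apply edit: d2 := 17
  d4 = 2 - d2*4 + d3 = -61
  d5 = d1 + d2 = 27
  d6 = d5 + d3/2 = 59/2
  d7 = d2/4 = 17/4
  d8 = 3 - d5 + d2/5 = -103/5
  d9 = d8/5 - d5 - d7/4 = -12873/400
  d10 = d7*4 = 17
Walk from origin (0, 0):
  seg 1: down by d4 = -61 → (0, 61)
  seg 2: down by d7 = 17/4 → (0, 227/4)
  seg 3: left by d9 = -12873/400 → (12873/400, 227/4)
  seg 4: up by d3 = 5 → (12873/400, 247/4)
  seg 5: down by d1 = 10 → (12873/400, 207/4)
  seg 6: left by d2 = 17 → (6073/400, 207/4)

d4 = -61
d5 = 27
d6 = 59/2
d7 = 17/4
d8 = -103/5
d9 = -12873/400
d10 = 17
endpoint = (6073/400, 207/4)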